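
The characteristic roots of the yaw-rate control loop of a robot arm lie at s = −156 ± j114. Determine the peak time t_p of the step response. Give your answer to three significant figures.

t_p = π/ω_d with ω_d = 114 (the imaginary part), so t_p = 0.0276 s.

t_p ≈ 0.0276 s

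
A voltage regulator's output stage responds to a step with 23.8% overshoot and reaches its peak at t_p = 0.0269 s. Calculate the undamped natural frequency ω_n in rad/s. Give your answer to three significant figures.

ω_n ≈ 128 rad/s

From the overshoot, ζ = −ln(OS)/√(π²+ln²(OS)) = 0.416.
From t_p = π/ω_d, ω_d = π/0.0269 = 117 rad/s, so ω_n = ω_d/√(1−ζ²) = 128 rad/s.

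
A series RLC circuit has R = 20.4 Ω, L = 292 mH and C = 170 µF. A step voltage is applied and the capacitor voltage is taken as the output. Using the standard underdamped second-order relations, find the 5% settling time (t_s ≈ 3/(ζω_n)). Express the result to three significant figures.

t_s ≈ 0.0859 s

For a series RLC circuit (capacitor voltage as output), ω_n = 1/√(LC) = 1/√(292 mH · 170 µF) = 142 rad/s.
ζ = (R/2)·√(C/L) = (20.4/2)·√(170 µF/292 mH) = 0.246.
t_s ≈ 3/(ζω_n) = 0.0859 s.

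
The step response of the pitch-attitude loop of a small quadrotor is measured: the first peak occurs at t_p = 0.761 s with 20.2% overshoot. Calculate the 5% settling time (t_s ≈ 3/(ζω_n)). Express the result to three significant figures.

t_s ≈ 1.43 s

From the overshoot, ζ = −ln(OS)/√(π²+ln²(OS)) = 0.454.
From t_p = π/ω_d, ω_d = π/0.761 = 4.13 rad/s, so ω_n = ω_d/√(1−ζ²) = 4.63 rad/s.
t_s ≈ 3/(ζω_n) = 3/(0.454·4.63) = 1.43 s.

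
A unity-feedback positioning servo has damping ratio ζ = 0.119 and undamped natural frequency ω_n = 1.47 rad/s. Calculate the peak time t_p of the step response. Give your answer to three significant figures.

The damped frequency is ω_d = ω_n√(1−ζ²) = 1.47·√(1−0.0142) = 1.46 rad/s.
Peak time t_p = π/ω_d = π/1.46 = 2.15 s.

t_p ≈ 2.15 s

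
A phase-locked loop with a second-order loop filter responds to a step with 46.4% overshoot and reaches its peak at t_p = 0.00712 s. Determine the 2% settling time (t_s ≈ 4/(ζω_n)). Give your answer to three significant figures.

ζ from %OS: ζ = |ln 0.464|/√(π²+ln²0.464) = 0.237.
t_p = π/ω_d ⇒ ω_d = 441 rad/s; then ω_n = ω_d/√(1−ζ²) = 454 rad/s.
t_s ≈ 4/(ζω_n) = 4/(0.237·454) = 0.0371 s.

t_s ≈ 0.0371 s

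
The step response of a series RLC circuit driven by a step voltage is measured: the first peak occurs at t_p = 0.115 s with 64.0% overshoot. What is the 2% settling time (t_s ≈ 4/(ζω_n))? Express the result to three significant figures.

t_s ≈ 1.03 s

The overshoot fixes ζ = −ln(OS)/√(π²+ln²(OS)) = 0.141.
From t_p = π/ω_d, ω_d = π/0.115 = 27.3 rad/s, so ω_n = ω_d/√(1−ζ²) = 27.6 rad/s.
t_s ≈ 4/(ζω_n) = 4/(0.141·27.6) = 1.03 s.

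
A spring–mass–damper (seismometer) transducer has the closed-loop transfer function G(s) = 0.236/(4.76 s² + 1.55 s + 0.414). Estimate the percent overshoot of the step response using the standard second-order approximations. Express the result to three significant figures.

%OS ≈ 12.5%

Dividing through by 4.76: denominator becomes s² + 0.3256 s + 0.08697.
So ω_n = √0.08697 = 0.295 rad/s and ζ = 0.3256/(2·0.295) = 0.552.
Overshoot: exp(−π·0.552/√(1−0.552²)) = 0.125, i.e. 12.5%.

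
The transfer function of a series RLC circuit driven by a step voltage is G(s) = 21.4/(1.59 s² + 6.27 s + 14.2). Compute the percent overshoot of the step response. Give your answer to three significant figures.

Dividing through by 1.59: denominator becomes s² + 3.943 s + 8.931.
So ω_n = √8.931 = 2.99 rad/s and ζ = 3.943/(2·2.99) = 0.660.
Overshoot: exp(−π·0.660/√(1−0.660²)) = 0.0634, i.e. 6.34%.

%OS ≈ 6.34%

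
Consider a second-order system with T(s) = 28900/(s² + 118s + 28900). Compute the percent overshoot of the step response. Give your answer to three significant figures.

Comparing the denominator to s² + 2ζω_n s + ω_n²: ω_n = √28900 = 170 rad/s, and 2ζω_n = 118 so ζ = 118/(2·170) = 0.347.
%OS = 100·exp(−πζ/√(1−ζ²)) = 31.3%.

%OS ≈ 31.3%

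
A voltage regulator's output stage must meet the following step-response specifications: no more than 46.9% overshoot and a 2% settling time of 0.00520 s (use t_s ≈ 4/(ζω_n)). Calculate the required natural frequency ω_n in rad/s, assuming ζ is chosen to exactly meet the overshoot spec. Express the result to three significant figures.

From %OS = 100·exp(−πζ/√(1−ζ²)), invert to get ζ = −ln(OS)/√(π² + ln²(OS)) with OS = 0.469.
−ln 0.469 = 0.7572, so ζ = 0.7572/√(π² + 0.5733) = 0.234.
From t_s ≈ 4/(ζω_n): ω_n = 4/(ζ·t_s) = 4/(0.234·0.00520) = 3280 rad/s.

ω_n ≈ 3280 rad/s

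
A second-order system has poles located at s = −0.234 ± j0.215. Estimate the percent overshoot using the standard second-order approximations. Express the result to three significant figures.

|pole| = ω_n = √(0.234² + 0.215²) = 0.318 rad/s; ζ = cos θ = σ/ω_n = 0.736.
%OS = 100 e^{−πζ/√(1−ζ²)} with ζ = 0.736 gives 3.27%.

%OS ≈ 3.27%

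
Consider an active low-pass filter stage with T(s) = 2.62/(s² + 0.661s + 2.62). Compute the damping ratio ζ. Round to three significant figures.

Matching coefficients with s² + 2ζω_n s + ω_n² gives ω_n² = 2.62 ⇒ ω_n = 1.62 rad/s, and ζ = 0.661/(2ω_n) = 0.204.

ζ ≈ 0.204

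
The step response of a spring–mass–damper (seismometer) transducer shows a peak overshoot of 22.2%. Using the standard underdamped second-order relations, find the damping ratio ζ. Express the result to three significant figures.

Inverting the overshoot relation: ζ = |ln 0.222|/√(π² + ln²0.222) = 0.432.

ζ ≈ 0.432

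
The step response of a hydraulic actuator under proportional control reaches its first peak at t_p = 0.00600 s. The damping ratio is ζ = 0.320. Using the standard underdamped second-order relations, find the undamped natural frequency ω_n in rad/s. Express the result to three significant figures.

Peak time t_p = π/ω_d, so ω_d = π/t_p = π/0.00600 = 524 rad/s.
ω_n = ω_d/√(1−ζ²) = 524/√0.898 = 553 rad/s.

ω_n ≈ 553 rad/s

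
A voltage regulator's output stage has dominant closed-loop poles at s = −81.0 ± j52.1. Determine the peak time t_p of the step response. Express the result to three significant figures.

t_p = π/ω_d with ω_d = 52.1 (the imaginary part), so t_p = 0.0603 s.

t_p ≈ 0.0603 s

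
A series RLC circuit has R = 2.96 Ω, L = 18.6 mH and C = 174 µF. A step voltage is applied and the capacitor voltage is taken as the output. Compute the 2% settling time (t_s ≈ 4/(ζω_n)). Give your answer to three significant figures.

For a series RLC circuit (capacitor voltage as output), ω_n = 1/√(LC) = 1/√(18.6 mH · 174 µF) = 556 rad/s.
ζ = (R/2)·√(C/L) = (2.96/2)·√(174 µF/18.6 mH) = 0.143.
t_s ≈ 4/(ζω_n) = 0.0503 s.

t_s ≈ 0.0503 s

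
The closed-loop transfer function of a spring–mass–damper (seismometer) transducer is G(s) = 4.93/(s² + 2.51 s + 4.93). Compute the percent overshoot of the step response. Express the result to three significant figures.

%OS ≈ 11.6%

Matching coefficients with s² + 2ζω_n s + ω_n² gives ω_n² = 4.93 ⇒ ω_n = 2.22 rad/s, and ζ = 2.51/(2ω_n) = 0.565.
%OS = 100·exp(−πζ/√(1−ζ²)) = 11.6%.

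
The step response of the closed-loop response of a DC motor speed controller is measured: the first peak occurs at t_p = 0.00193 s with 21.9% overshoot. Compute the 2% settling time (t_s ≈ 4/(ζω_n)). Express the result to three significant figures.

t_s ≈ 0.00508 s

The overshoot fixes ζ = −ln(OS)/√(π²+ln²(OS)) = 0.435.
t_p = π/ω_d ⇒ ω_d = 1630 rad/s; then ω_n = ω_d/√(1−ζ²) = 1810 rad/s.
t_s ≈ 4/(ζω_n) = 4/(0.435·1810) = 0.00508 s.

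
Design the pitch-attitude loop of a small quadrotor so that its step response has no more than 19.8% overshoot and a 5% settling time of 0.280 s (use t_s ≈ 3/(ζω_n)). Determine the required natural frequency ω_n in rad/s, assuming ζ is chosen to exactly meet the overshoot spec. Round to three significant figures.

ω_n ≈ 23.4 rad/s

Inverting the overshoot relation: ζ = |ln 0.198|/√(π² + ln²0.198) = 0.458.
Then ω_n = 3/(ζ t_s) = 3/(0.458 × 0.280) = 23.4 rad/s.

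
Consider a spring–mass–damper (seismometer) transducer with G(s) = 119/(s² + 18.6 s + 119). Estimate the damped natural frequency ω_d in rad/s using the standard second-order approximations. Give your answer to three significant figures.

Matching coefficients with s² + 2ζω_n s + ω_n² gives ω_n² = 119 ⇒ ω_n = 10.9 rad/s, and ζ = 18.6/(2ω_n) = 0.853.
ω_d = 10.9·√(1 − 0.853²) = 5.70 rad/s.

ω_d ≈ 5.70 rad/s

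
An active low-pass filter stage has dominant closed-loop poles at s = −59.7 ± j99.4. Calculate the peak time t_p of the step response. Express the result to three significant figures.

t_p ≈ 0.0316 s

t_p = π/ω_d with ω_d = 99.4 (the imaginary part), so t_p = 0.0316 s.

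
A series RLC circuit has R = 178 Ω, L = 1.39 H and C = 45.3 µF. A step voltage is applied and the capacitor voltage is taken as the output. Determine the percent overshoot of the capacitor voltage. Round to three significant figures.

%OS ≈ 15.7%

For a series RLC circuit (capacitor voltage as output), ω_n = 1/√(LC) = 1/√(1.39 H · 45.3 µF) = 126 rad/s.
ζ = (R/2)·√(C/L) = (178/2)·√(45.3 µF/1.39 H) = 0.508.
Overshoot: exp(−π·0.508/√(1−0.508²)) = 0.157, i.e. 15.7%.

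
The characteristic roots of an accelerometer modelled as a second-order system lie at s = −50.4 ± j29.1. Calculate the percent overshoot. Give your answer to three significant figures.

%OS ≈ 0.433%

|pole| = ω_n = √(50.4² + 29.1²) = 58.2 rad/s; ζ = cos θ = σ/ω_n = 0.866.
%OS = 100 e^{−πζ/√(1−ζ²)} with ζ = 0.866 gives 0.433%.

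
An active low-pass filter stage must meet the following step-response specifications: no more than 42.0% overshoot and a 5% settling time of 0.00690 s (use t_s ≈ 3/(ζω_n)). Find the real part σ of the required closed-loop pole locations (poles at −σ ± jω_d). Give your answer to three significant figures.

σ ≈ 435

The settling-time spec alone fixes σ = ζω_n = 3/t_s = 3/0.00690 = 435.
(Overshoot then fixes ζ = 0.266 and hence ω_d = σ·√(1−ζ²)/ζ = 1570 rad/s.)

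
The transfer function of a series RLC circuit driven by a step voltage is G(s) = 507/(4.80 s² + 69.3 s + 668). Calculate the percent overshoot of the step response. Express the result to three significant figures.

%OS ≈ 8.80%

Dividing through by 4.80: denominator becomes s² + 14.44 s + 139.2.
So ω_n = √139.2 = 11.8 rad/s and ζ = 14.44/(2·11.8) = 0.612.
Overshoot: exp(−π·0.612/√(1−0.612²)) = 0.0880, i.e. 8.80%.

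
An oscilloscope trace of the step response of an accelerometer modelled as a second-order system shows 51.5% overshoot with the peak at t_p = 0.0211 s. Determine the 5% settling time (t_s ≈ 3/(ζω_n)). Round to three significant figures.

t_s ≈ 0.0954 s

From the overshoot, ζ = −ln(OS)/√(π²+ln²(OS)) = 0.207.
t_p = π/ω_d ⇒ ω_d = 149 rad/s; then ω_n = ω_d/√(1−ζ²) = 152 rad/s.
t_s ≈ 3/(ζω_n) = 3/(0.207·152) = 0.0954 s.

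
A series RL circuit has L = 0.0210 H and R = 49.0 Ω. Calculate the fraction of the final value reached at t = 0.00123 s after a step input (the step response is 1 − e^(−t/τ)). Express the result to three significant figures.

y/y_∞ ≈ 0.943

τ = L/R = 0.0210/49.0 = 0.000429 s.
y(t)/y_∞ = 1 − e^(−t/τ) = 1 − e^(−0.00123/0.000429) = 1 − e^(−2.87) = 0.943.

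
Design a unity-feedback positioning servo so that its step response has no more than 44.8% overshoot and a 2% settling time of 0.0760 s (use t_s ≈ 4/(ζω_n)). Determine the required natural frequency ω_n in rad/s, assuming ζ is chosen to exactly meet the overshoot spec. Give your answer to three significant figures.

ω_n ≈ 213 rad/s

ζ = −ln(OS)/√(π² + (ln OS)²). With OS = 0.448, ln OS = −0.8030 and ζ = 0.8030/3.243 = 0.248.
From t_s ≈ 4/(ζω_n): ω_n = 4/(ζ·t_s) = 4/(0.248·0.0760) = 213 rad/s.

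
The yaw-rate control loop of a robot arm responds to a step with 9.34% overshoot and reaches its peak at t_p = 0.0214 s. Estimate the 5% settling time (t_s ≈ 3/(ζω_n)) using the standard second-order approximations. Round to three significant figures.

t_s ≈ 0.0271 s

The overshoot fixes ζ = −ln(OS)/√(π²+ln²(OS)) = 0.602.
From t_p = π/ω_d, ω_d = π/0.0214 = 147 rad/s, so ω_n = ω_d/√(1−ζ²) = 184 rad/s.
t_s ≈ 3/(ζω_n) = 3/(0.602·184) = 0.0271 s.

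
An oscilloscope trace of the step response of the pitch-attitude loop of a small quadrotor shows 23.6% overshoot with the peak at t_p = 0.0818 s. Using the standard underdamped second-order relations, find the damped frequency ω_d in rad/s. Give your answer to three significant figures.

ω_d ≈ 38.4 rad/s

t_p = π/ω_d, so ω_d = π/0.0818 = 38.4 rad/s.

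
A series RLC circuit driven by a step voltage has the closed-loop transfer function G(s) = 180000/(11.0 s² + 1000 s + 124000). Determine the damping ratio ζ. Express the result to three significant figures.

ζ ≈ 0.428

Dividing through by 11.0: denominator becomes s² + 90.91 s + 11270.
So ω_n = √11270 = 106 rad/s and ζ = 90.91/(2·106) = 0.428.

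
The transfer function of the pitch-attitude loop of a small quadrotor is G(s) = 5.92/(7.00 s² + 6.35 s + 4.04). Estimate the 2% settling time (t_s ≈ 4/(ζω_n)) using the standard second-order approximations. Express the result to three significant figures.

Dividing through by 7.00: denominator becomes s² + 0.9071 s + 0.5771.
So ω_n = √0.5771 = 0.760 rad/s and ζ = 0.9071/(2·0.760) = 0.597.
t_s ≈ 4/(ζω_n) = 8.82 s.

t_s ≈ 8.82 s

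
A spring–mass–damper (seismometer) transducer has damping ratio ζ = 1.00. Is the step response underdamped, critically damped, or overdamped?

critically damped

Since ζ = 1, the system is critically damped.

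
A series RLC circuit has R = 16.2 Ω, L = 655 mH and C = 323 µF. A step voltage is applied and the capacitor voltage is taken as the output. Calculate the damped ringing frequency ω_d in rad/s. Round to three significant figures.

ω_d ≈ 67.6 rad/s

For a series RLC circuit (capacitor voltage as output), ω_n = 1/√(LC) = 1/√(655 mH · 323 µF) = 68.8 rad/s.
ζ = (R/2)·√(C/L) = (16.2/2)·√(323 µF/655 mH) = 0.180.
The damped frequency ω_d = ω_n√(1−ζ²) = 67.6 rad/s.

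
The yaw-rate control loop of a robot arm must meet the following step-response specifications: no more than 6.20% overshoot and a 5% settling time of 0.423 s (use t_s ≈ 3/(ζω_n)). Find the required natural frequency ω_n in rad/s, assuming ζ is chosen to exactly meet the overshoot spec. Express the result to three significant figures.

ζ = −ln(OS)/√(π² + (ln OS)²). With OS = 0.0620, ln OS = −2.781 and ζ = 2.781/4.195 = 0.663.
Then ω_n = 3/(ζ t_s) = 3/(0.663 × 0.423) = 10.7 rad/s.

ω_n ≈ 10.7 rad/s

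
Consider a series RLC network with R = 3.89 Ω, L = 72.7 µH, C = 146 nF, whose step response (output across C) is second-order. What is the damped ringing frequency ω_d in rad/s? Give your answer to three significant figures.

For a series RLC circuit (capacitor voltage as output), ω_n = 1/√(LC) = 1/√(72.7 µH · 146 nF) = 307000 rad/s.
ζ = (R/2)·√(C/L) = (3.89/2)·√(146 nF/72.7 µH) = 0.0872.
ω_d = ω_n√(1−ζ²) = 306000 rad/s.

ω_d ≈ 306000 rad/s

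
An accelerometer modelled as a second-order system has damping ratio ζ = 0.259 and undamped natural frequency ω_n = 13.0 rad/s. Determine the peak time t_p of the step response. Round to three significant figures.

t_p ≈ 0.250 s

The damped frequency is ω_d = ω_n√(1−ζ²) = 13.0·√(1−0.0671) = 12.6 rad/s.
Peak time t_p = π/ω_d = π/12.6 = 0.250 s.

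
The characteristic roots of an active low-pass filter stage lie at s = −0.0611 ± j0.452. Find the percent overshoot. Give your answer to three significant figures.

%OS ≈ 65.4%

|pole| = ω_n = √(0.0611² + 0.452²) = 0.456 rad/s; ζ = cos θ = σ/ω_n = 0.134.
Overshoot: exp(−π·0.134/√(1−0.134²)) = 0.654, i.e. 65.4%.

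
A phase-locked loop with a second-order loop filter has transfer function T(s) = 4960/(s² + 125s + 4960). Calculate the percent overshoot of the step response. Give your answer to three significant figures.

Comparing the denominator to s² + 2ζω_n s + ω_n²: ω_n = √4960 = 70.4 rad/s, and 2ζω_n = 125 so ζ = 125/(2·70.4) = 0.887.
%OS = 100 e^{−πζ/√(1−ζ²)} with ζ = 0.887 gives 0.236%.

%OS ≈ 0.236%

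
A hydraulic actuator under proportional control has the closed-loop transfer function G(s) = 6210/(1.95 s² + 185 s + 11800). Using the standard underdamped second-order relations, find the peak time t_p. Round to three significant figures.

Dividing through by 1.95: denominator becomes s² + 94.87 s + 6051.
So ω_n = √6051 = 77.8 rad/s and ζ = 94.87/(2·77.8) = 0.610.
ω_d = ω_n√(1−ζ²) = 61.7 rad/s. t_p = π/ω_d = 0.0510 s.

t_p ≈ 0.0510 s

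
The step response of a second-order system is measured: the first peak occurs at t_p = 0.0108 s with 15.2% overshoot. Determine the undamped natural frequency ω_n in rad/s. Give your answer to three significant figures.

The overshoot fixes ζ = −ln(OS)/√(π²+ln²(OS)) = 0.514.
From t_p = π/ω_d, ω_d = π/0.0108 = 291 rad/s, so ω_n = ω_d/√(1−ζ²) = 339 rad/s.

ω_n ≈ 339 rad/s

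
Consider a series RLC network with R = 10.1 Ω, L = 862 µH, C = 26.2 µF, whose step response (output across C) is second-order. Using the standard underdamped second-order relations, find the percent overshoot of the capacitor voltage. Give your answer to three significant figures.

%OS ≈ 0.293%

For a series RLC circuit (capacitor voltage as output), ω_n = 1/√(LC) = 1/√(862 µH · 26.2 µF) = 6650 rad/s.
ζ = (R/2)·√(C/L) = (10.1/2)·√(26.2 µF/862 µH) = 0.880.
%OS = 100 e^{−πζ/√(1−ζ²)} with ζ = 0.880 gives 0.293%.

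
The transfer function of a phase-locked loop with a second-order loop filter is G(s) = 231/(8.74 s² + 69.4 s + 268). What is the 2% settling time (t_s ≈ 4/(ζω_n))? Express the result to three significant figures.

t_s ≈ 1.01 s

Dividing through by 8.74: denominator becomes s² + 7.941 s + 30.66.
So ω_n = √30.66 = 5.54 rad/s and ζ = 7.941/(2·5.54) = 0.717.
t_s ≈ 4/(ζω_n) = 1.01 s.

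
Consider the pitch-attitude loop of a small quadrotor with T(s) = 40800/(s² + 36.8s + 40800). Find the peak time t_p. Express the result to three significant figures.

ω_n = √40800 = 202 rad/s; ζ = 36.8/(2·202) = 0.0911.
The damped frequency ω_d = ω_n√(1−ζ²) = 201 rad/s. Then t_p = π/ω_d = 0.0156 s.

t_p ≈ 0.0156 s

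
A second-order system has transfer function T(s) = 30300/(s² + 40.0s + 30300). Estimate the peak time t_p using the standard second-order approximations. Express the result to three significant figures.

ω_n = √30300 = 174 rad/s; ζ = 40.0/(2·174) = 0.115.
The damped frequency ω_d = ω_n√(1−ζ²) = 173 rad/s. Then t_p = π/ω_d = 0.0182 s.

t_p ≈ 0.0182 s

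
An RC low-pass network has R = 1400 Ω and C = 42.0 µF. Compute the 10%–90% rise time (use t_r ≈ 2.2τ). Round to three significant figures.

τ = RC = 1400 × 42.0 µF = 0.0588 s.
t_r ≈ 2.2τ = 0.129 s.

t_r ≈ 0.129 s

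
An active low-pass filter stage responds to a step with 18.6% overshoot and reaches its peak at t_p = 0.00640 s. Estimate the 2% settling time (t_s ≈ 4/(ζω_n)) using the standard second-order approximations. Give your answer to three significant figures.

t_s ≈ 0.0152 s

From the overshoot, ζ = −ln(OS)/√(π²+ln²(OS)) = 0.472.
From t_p = π/ω_d, ω_d = π/0.00640 = 491 rad/s, so ω_n = ω_d/√(1−ζ²) = 557 rad/s.
t_s ≈ 4/(ζω_n) = 4/(0.472·557) = 0.0152 s.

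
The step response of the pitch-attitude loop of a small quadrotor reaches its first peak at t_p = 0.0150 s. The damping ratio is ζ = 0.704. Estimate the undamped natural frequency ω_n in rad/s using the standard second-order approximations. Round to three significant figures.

Peak time t_p = π/ω_d, so ω_d = π/t_p = π/0.0150 = 209 rad/s.
ω_n = ω_d/√(1−ζ²) = 209/√0.504 = 295 rad/s.

ω_n ≈ 295 rad/s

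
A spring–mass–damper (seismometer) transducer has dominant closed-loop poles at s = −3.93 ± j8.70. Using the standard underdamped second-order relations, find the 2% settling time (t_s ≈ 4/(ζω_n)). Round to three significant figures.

t_s ≈ 1.02 s

For poles at −σ ± jω_d, ζω_n = σ = 3.93, so t_s ≈ 4/σ = 1.02 s.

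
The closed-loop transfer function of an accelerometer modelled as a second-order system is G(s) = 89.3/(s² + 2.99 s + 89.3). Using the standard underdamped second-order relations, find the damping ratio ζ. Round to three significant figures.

ζ ≈ 0.158

Comparing the denominator to s² + 2ζω_n s + ω_n²: ω_n = √89.3 = 9.45 rad/s, and 2ζω_n = 2.99 so ζ = 2.99/(2·9.45) = 0.158.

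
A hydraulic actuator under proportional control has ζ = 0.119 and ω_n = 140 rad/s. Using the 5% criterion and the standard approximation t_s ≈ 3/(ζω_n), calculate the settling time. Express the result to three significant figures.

t_s ≈ 0.180 s

t_s ≈ 3/(ζω_n) = 3/(0.119 × 140) = 0.180 s.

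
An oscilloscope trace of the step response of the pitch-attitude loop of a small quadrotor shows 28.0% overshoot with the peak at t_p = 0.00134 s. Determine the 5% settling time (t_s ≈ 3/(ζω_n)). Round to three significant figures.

t_s ≈ 0.00316 s

From the overshoot, ζ = −ln(OS)/√(π²+ln²(OS)) = 0.376.
From t_p = π/ω_d, ω_d = π/0.00134 = 2340 rad/s, so ω_n = ω_d/√(1−ζ²) = 2530 rad/s.
t_s ≈ 3/(ζω_n) = 3/(0.376·2530) = 0.00316 s.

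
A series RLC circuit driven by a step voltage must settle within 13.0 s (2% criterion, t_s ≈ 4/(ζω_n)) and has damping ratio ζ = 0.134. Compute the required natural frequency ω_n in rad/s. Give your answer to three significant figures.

Rearranging t_s ≈ 4/(ζω_n) gives ω_n = 4/(ζ·t_s) = 4/(0.134 × 13.0) = 2.30 rad/s.

ω_n ≈ 2.30 rad/s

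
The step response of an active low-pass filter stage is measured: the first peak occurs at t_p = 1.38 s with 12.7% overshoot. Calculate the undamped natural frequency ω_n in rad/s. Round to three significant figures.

ω_n ≈ 2.72 rad/s

The overshoot fixes ζ = −ln(OS)/√(π²+ln²(OS)) = 0.549.
t_p = π/ω_d ⇒ ω_d = 2.28 rad/s; then ω_n = ω_d/√(1−ζ²) = 2.72 rad/s.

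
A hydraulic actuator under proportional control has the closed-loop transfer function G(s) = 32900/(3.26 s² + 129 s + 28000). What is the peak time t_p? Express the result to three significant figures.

t_p ≈ 0.0347 s

Dividing through by 3.26: denominator becomes s² + 39.57 s + 8589.
So ω_n = √8589 = 92.7 rad/s and ζ = 39.57/(2·92.7) = 0.213.
ω_d = 92.7·√(1 − 0.213²) = 90.5 rad/s. t_p = π/ω_d = 0.0347 s.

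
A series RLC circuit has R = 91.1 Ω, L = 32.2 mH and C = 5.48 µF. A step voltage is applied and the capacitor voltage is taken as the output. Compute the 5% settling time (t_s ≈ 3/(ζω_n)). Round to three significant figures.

For a series RLC circuit (capacitor voltage as output), ω_n = 1/√(LC) = 1/√(32.2 mH · 5.48 µF) = 2380 rad/s.
ζ = (R/2)·√(C/L) = (91.1/2)·√(5.48 µF/32.2 mH) = 0.594.
t_s ≈ 3/(ζω_n) = 0.00212 s.

t_s ≈ 0.00212 s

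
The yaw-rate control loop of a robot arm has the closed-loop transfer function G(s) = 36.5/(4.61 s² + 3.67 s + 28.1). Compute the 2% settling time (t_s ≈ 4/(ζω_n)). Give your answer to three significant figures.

Dividing through by 4.61: denominator becomes s² + 0.7961 s + 6.095.
So ω_n = √6.095 = 2.47 rad/s and ζ = 0.7961/(2·2.47) = 0.161.
t_s ≈ 4/(ζω_n) = 10.0 s.

t_s ≈ 10.0 s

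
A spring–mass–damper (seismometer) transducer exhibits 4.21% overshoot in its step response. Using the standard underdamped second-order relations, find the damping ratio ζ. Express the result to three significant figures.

Inverting the overshoot relation: ζ = |ln 0.0421|/√(π² + ln²0.0421) = 0.710.

ζ ≈ 0.710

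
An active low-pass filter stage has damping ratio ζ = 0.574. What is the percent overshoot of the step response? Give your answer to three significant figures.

For an underdamped second-order system, %OS = 100·exp(−πζ/√(1−ζ²)).
πζ/√(1−ζ²) = π·0.574/√(1−0.329) = 2.202, so %OS = 100·e^(−2.202) = 11.1%.

%OS ≈ 11.1%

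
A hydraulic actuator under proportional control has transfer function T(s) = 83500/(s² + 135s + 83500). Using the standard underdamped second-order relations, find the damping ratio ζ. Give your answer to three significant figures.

Comparing the denominator to s² + 2ζω_n s + ω_n²: ω_n = √83500 = 289 rad/s, and 2ζω_n = 135 so ζ = 135/(2·289) = 0.234.

ζ ≈ 0.234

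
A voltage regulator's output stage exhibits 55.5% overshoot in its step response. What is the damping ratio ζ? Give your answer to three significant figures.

ζ ≈ 0.184

Inverting the overshoot relation: ζ = |ln 0.555|/√(π² + ln²0.555) = 0.184.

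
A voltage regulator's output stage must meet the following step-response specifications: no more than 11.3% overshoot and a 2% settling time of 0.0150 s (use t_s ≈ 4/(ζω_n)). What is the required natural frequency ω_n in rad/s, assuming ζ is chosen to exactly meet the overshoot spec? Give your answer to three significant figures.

From %OS = 100·exp(−πζ/√(1−ζ²)), invert to get ζ = −ln(OS)/√(π² + ln²(OS)) with OS = 0.113.
−ln 0.113 = 2.180, so ζ = 2.180/√(π² + 4.754) = 0.570.
Then ω_n = 4/(ζ t_s) = 4/(0.570 × 0.0150) = 468 rad/s.

ω_n ≈ 468 rad/s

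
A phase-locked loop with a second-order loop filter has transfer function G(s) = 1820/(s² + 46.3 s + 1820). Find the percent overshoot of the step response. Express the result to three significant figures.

%OS ≈ 13.1%

ω_n = √1820 = 42.7 rad/s; ζ = 46.3/(2·42.7) = 0.543.
%OS = 100·exp(−πζ/√(1−ζ²)) = 13.1%.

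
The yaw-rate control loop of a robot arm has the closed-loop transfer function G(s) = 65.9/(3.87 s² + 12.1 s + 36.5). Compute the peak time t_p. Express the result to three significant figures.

Dividing through by 3.87: denominator becomes s² + 3.127 s + 9.432.
So ω_n = √9.432 = 3.07 rad/s and ζ = 3.127/(2·3.07) = 0.509.
ω_d = ω_n√(1−ζ²) = 2.64 rad/s. t_p = π/ω_d = 1.19 s.

t_p ≈ 1.19 s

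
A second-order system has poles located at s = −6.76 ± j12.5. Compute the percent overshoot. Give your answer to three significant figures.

%OS ≈ 18.3%

The poles are at −σ ± jω_d with σ = 6.76 and ω_d = 12.5, so ω_n = √(σ²+ω_d²) = 14.2 rad/s and ζ = σ/ω_n = 0.476.
%OS = 100 e^{−πζ/√(1−ζ²)} with ζ = 0.476 gives 18.3%.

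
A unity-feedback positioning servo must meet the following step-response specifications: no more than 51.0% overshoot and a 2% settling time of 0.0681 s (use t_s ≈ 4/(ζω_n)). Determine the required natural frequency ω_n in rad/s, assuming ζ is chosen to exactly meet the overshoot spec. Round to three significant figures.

ω_n ≈ 280 rad/s

From %OS = 100·exp(−πζ/√(1−ζ²)), invert to get ζ = −ln(OS)/√(π² + ln²(OS)) with OS = 0.510.
−ln 0.510 = 0.6733, so ζ = 0.6733/√(π² + 0.4534) = 0.210.
From t_s ≈ 4/(ζω_n): ω_n = 4/(ζ·t_s) = 4/(0.210·0.0681) = 280 rad/s.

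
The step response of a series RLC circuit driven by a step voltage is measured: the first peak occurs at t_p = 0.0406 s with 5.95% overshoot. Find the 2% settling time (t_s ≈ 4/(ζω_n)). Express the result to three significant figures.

The overshoot fixes ζ = −ln(OS)/√(π²+ln²(OS)) = 0.668.
From t_p = π/ω_d, ω_d = π/0.0406 = 77.4 rad/s, so ω_n = ω_d/√(1−ζ²) = 104 rad/s.
t_s ≈ 4/(ζω_n) = 4/(0.668·104) = 0.0576 s.

t_s ≈ 0.0576 s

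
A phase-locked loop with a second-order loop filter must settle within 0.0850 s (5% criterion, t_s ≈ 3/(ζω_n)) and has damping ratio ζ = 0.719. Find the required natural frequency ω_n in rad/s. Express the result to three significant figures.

Rearranging t_s ≈ 3/(ζω_n) gives ω_n = 3/(ζ·t_s) = 3/(0.719 × 0.0850) = 49.1 rad/s.

ω_n ≈ 49.1 rad/s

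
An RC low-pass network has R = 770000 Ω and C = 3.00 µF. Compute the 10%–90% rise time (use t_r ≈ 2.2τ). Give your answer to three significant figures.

t_r ≈ 5.08 s

τ = RC = 770000 × 3.00 µF = 2.31 s.
t_r ≈ 2.2τ = 5.08 s.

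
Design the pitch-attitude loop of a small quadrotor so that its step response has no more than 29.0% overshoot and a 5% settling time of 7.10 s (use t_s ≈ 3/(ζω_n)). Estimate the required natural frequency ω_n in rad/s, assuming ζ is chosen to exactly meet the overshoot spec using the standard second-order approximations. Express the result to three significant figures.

ω_n ≈ 1.15 rad/s

From %OS = 100·exp(−πζ/√(1−ζ²)), invert to get ζ = −ln(OS)/√(π² + ln²(OS)) with OS = 0.290.
−ln 0.290 = 1.238, so ζ = 1.238/√(π² + 1.532) = 0.367.
Then ω_n = 3/(ζ t_s) = 3/(0.367 × 7.10) = 1.15 rad/s.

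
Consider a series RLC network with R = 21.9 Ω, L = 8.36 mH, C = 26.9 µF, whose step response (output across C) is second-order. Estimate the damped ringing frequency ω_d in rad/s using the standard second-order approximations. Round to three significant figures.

For a series RLC circuit (capacitor voltage as output), ω_n = 1/√(LC) = 1/√(8.36 mH · 26.9 µF) = 2110 rad/s.
ζ = (R/2)·√(C/L) = (21.9/2)·√(26.9 µF/8.36 mH) = 0.621.
ω_d = ω_n√(1−ζ²) = 1650 rad/s.

ω_d ≈ 1650 rad/s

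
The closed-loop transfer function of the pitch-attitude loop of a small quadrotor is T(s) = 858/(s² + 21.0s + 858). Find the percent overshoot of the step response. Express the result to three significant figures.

Comparing the denominator to s² + 2ζω_n s + ω_n²: ω_n = √858 = 29.3 rad/s, and 2ζω_n = 21.0 so ζ = 21.0/(2·29.3) = 0.358.
Overshoot: exp(−π·0.358/√(1−0.358²)) = 0.299, i.e. 29.9%.

%OS ≈ 29.9%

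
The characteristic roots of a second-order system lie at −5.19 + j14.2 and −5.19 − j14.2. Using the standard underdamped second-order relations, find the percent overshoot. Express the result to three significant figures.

With σ = 5.19, ω_d = 14.2: ω_n = √(σ²+ω_d²) = 15.1 rad/s, ζ = σ/ω_n = 0.343.
%OS = 100·exp(−πζ/√(1−ζ²)) = 31.7%.

%OS ≈ 31.7%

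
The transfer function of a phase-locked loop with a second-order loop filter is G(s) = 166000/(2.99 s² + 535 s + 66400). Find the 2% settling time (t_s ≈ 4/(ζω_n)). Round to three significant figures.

t_s ≈ 0.0447 s

Dividing through by 2.99: denominator becomes s² + 178.9 s + 22210.
So ω_n = √22210 = 149 rad/s and ζ = 178.9/(2·149) = 0.600.
t_s ≈ 4/(ζω_n) = 0.0447 s.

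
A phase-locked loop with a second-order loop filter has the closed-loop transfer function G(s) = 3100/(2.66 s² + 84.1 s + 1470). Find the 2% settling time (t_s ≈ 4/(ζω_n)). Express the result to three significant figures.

t_s ≈ 0.253 s

Dividing through by 2.66: denominator becomes s² + 31.62 s + 552.6.
So ω_n = √552.6 = 23.5 rad/s and ζ = 31.62/(2·23.5) = 0.672.
t_s ≈ 4/(ζω_n) = 0.253 s.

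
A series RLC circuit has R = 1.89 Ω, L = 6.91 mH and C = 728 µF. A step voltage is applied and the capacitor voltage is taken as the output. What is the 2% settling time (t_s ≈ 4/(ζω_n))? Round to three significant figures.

For a series RLC circuit (capacitor voltage as output), ω_n = 1/√(LC) = 1/√(6.91 mH · 728 µF) = 446 rad/s.
ζ = (R/2)·√(C/L) = (1.89/2)·√(728 µF/6.91 mH) = 0.307.
t_s ≈ 4/(ζω_n) = 0.0292 s.

t_s ≈ 0.0292 s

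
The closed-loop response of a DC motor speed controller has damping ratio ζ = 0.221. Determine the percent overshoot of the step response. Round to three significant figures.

For an underdamped second-order system, %OS = 100·exp(−πζ/√(1−ζ²)).
πζ/√(1−ζ²) = π·0.221/√(1−0.0488) = 0.7119, so %OS = 100·e^(−0.7119) = 49.1%.

%OS ≈ 49.1%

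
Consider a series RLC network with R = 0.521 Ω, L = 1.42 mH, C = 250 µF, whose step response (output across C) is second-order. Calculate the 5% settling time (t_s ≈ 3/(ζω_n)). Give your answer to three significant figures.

t_s ≈ 0.0164 s

For a series RLC circuit (capacitor voltage as output), ω_n = 1/√(LC) = 1/√(1.42 mH · 250 µF) = 1680 rad/s.
ζ = (R/2)·√(C/L) = (0.521/2)·√(250 µF/1.42 mH) = 0.109.
t_s ≈ 3/(ζω_n) = 0.0164 s.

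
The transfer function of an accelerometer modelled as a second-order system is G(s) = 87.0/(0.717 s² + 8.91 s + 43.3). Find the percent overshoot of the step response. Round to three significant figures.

%OS ≈ 1.53%

Dividing through by 0.717: denominator becomes s² + 12.43 s + 60.39.
So ω_n = √60.39 = 7.77 rad/s and ζ = 12.43/(2·7.77) = 0.800.
%OS = 100 e^{−πζ/√(1−ζ²)} with ζ = 0.800 gives 1.53%.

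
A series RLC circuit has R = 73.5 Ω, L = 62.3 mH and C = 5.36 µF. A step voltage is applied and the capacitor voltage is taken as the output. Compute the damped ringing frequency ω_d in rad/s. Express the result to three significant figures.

For a series RLC circuit (capacitor voltage as output), ω_n = 1/√(LC) = 1/√(62.3 mH · 5.36 µF) = 1730 rad/s.
ζ = (R/2)·√(C/L) = (73.5/2)·√(5.36 µF/62.3 mH) = 0.341.
ω_d = 1730·√(1 − 0.341²) = 1630 rad/s.

ω_d ≈ 1630 rad/s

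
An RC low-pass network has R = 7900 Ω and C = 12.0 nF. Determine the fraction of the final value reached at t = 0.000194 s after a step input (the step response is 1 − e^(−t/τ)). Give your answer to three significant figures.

τ = RC = 7900 × 12.0 nF = 0.0000948 s.
y(t)/y_∞ = 1 − e^(−t/τ) = 1 − e^(−0.000194/0.0000948) = 1 − e^(−2.05) = 0.871.

y/y_∞ ≈ 0.871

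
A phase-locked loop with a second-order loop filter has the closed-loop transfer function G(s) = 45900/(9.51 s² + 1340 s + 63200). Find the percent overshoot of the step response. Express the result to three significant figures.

Dividing through by 9.51: denominator becomes s² + 140.9 s + 6646.
So ω_n = √6646 = 81.5 rad/s and ζ = 140.9/(2·81.5) = 0.864.
Overshoot: exp(−π·0.864/√(1−0.864²)) = 0.00453, i.e. 0.453%.

%OS ≈ 0.453%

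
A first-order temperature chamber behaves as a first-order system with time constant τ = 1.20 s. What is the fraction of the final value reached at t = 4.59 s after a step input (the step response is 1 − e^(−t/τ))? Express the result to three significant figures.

y(t)/y_∞ = 1 − e^(−t/τ) = 1 − e^(−4.59/1.20) = 1 − e^(−3.83) = 0.978.

y/y_∞ ≈ 0.978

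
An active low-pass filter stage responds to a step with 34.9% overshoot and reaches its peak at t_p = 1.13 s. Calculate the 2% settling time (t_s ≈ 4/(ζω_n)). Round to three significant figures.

t_s ≈ 4.29 s

ζ from %OS: ζ = |ln 0.349|/√(π²+ln²0.349) = 0.318.
t_p = π/ω_d ⇒ ω_d = 2.78 rad/s; then ω_n = ω_d/√(1−ζ²) = 2.93 rad/s.
t_s ≈ 4/(ζω_n) = 4/(0.318·2.93) = 4.29 s.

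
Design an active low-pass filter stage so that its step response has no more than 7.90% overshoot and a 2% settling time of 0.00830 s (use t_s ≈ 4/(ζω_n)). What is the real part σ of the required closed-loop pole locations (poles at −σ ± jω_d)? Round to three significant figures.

The settling-time spec alone fixes σ = ζω_n = 4/t_s = 4/0.00830 = 482.
(Overshoot then fixes ζ = 0.628 and hence ω_d = σ·√(1−ζ²)/ζ = 596 rad/s.)

σ ≈ 482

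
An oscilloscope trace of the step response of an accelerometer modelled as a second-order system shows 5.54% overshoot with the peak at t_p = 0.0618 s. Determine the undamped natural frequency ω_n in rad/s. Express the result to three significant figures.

The overshoot fixes ζ = −ln(OS)/√(π²+ln²(OS)) = 0.677.
t_p = π/ω_d ⇒ ω_d = 50.8 rad/s; then ω_n = ω_d/√(1−ζ²) = 69.1 rad/s.

ω_n ≈ 69.1 rad/s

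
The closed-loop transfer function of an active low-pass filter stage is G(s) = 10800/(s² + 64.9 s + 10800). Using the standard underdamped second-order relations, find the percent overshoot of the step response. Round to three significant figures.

ω_n = √10800 = 104 rad/s; ζ = 64.9/(2·104) = 0.312.
%OS = 100·exp(−πζ/√(1−ζ²)) = 35.6%.

%OS ≈ 35.6%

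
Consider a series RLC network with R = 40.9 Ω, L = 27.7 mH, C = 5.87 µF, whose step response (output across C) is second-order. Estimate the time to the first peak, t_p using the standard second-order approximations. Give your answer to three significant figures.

t_p ≈ 0.00133 s

For a series RLC circuit (capacitor voltage as output), ω_n = 1/√(LC) = 1/√(27.7 mH · 5.87 µF) = 2480 rad/s.
ζ = (R/2)·√(C/L) = (40.9/2)·√(5.87 µF/27.7 mH) = 0.298.
The damped frequency ω_d = ω_n√(1−ζ²) = 2370 rad/s. t_p = π/ω_d = 0.00133 s.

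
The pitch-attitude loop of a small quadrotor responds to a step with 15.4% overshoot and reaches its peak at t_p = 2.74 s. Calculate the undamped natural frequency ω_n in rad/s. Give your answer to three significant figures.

From the overshoot, ζ = −ln(OS)/√(π²+ln²(OS)) = 0.512.
t_p = π/ω_d ⇒ ω_d = 1.15 rad/s; then ω_n = ω_d/√(1−ζ²) = 1.33 rad/s.

ω_n ≈ 1.33 rad/s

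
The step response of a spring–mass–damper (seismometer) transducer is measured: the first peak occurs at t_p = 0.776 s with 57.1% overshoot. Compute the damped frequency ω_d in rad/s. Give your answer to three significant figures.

t_p = π/ω_d, so ω_d = π/0.776 = 4.05 rad/s.

ω_d ≈ 4.05 rad/s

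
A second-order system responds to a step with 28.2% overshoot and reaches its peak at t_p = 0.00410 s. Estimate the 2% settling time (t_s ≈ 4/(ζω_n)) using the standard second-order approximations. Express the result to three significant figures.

t_s ≈ 0.0130 s

ζ from %OS: ζ = |ln 0.282|/√(π²+ln²0.282) = 0.374.
t_p = π/ω_d ⇒ ω_d = 766 rad/s; then ω_n = ω_d/√(1−ζ²) = 826 rad/s.
t_s ≈ 4/(ζω_n) = 4/(0.374·826) = 0.0130 s.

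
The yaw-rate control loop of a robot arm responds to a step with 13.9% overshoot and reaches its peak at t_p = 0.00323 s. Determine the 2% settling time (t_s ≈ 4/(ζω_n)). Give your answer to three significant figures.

t_s ≈ 0.00655 s

From the overshoot, ζ = −ln(OS)/√(π²+ln²(OS)) = 0.532.
From t_p = π/ω_d, ω_d = π/0.00323 = 973 rad/s, so ω_n = ω_d/√(1−ζ²) = 1150 rad/s.
t_s ≈ 4/(ζω_n) = 4/(0.532·1150) = 0.00655 s.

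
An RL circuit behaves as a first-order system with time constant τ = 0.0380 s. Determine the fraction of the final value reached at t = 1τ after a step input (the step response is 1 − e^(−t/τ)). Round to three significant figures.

y(t)/y_∞ = 1 − e^(−t/τ) = 1 − e^(−1) = 1 − e^(−1.00) = 0.632.

y/y_∞ ≈ 0.632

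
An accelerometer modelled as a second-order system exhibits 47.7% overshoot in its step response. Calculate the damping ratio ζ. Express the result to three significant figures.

ζ = −ln(OS)/√(π² + (ln OS)²). With OS = 0.477, ln OS = −0.7402 and ζ = 0.7402/3.228 = 0.229.

ζ ≈ 0.229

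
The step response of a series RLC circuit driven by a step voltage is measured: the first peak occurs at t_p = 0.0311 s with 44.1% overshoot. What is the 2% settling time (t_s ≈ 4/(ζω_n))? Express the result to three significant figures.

t_s ≈ 0.152 s

The overshoot fixes ζ = −ln(OS)/√(π²+ln²(OS)) = 0.252.
t_p = π/ω_d ⇒ ω_d = 101 rad/s; then ω_n = ω_d/√(1−ζ²) = 104 rad/s.
t_s ≈ 4/(ζω_n) = 4/(0.252·104) = 0.152 s.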